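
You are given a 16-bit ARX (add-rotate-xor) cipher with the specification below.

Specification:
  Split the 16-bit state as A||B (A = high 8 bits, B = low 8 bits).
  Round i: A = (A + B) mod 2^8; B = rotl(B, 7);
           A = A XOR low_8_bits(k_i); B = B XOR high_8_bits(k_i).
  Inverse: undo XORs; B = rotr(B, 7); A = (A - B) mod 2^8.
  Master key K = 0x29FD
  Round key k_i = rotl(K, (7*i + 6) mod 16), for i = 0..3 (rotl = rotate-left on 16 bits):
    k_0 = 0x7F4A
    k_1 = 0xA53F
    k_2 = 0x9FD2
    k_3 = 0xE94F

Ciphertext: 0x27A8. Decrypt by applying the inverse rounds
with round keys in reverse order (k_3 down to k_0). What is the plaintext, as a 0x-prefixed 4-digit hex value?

s_0 = ciphertext = 0x27A8
s_1 = InvRound(s_0, k_3) = 0xE682
s_2 = InvRound(s_1, k_2) = 0xFA3A
s_3 = InvRound(s_2, k_1) = 0x863F
s_4 = InvRound(s_3, k_0) = 0x4C80

0x4C80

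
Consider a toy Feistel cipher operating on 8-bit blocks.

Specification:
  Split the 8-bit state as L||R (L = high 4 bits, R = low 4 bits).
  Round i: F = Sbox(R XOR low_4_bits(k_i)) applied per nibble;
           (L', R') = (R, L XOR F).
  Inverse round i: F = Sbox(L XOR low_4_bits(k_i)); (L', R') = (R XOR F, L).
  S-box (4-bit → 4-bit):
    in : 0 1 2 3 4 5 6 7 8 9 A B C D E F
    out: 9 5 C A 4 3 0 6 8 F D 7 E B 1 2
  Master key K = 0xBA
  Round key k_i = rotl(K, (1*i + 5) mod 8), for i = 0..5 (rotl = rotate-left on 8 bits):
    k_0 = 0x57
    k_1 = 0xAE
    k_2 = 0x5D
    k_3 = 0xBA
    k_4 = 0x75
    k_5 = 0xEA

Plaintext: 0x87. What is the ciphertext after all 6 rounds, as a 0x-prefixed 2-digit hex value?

0x4E

s_0 = plaintext = 0x87
s_1 = Round(s_0, k_0) = 0x71
s_2 = Round(s_1, k_1) = 0x15
s_3 = Round(s_2, k_2) = 0x59
s_4 = Round(s_3, k_3) = 0x9F
s_5 = Round(s_4, k_4) = 0xF4
s_6 = Round(s_5, k_5) = 0x4E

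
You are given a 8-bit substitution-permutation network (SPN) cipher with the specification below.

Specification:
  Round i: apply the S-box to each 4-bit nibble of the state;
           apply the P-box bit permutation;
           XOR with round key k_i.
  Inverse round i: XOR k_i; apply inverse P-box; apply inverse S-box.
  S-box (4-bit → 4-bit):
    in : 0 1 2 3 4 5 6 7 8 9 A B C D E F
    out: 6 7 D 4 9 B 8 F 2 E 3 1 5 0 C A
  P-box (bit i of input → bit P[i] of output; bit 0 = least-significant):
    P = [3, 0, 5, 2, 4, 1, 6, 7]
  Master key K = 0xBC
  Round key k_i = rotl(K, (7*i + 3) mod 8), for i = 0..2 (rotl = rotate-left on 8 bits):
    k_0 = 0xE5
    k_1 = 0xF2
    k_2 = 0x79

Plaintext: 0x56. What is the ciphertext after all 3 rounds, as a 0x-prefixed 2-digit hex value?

s_0 = plaintext = 0x56
s_1 = Round(s_0, k_0) = 0x73
s_2 = Round(s_1, k_1) = 0x00
s_3 = Round(s_2, k_2) = 0x1A

0x1A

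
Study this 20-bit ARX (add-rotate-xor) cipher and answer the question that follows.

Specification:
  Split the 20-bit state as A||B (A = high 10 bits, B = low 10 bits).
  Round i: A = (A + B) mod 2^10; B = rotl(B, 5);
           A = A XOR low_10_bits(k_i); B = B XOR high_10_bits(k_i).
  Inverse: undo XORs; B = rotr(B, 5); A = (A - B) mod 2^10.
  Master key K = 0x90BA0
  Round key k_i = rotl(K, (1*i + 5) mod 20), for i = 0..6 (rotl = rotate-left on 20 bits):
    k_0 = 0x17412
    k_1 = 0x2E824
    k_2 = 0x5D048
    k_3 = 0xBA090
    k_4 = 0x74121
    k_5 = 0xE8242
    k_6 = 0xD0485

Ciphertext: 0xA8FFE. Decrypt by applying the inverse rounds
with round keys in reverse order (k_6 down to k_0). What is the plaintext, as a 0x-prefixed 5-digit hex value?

s_0 = ciphertext = 0xA8FFE
s_1 = InvRound(s_0, k_6) = 0x907E5
s_2 = InvRound(s_1, k_5) = 0xD84A2
s_3 = InvRound(s_2, k_4) = 0xFD64B
s_4 = InvRound(s_3, k_3) = 0xC0065
s_5 = InvRound(s_4, k_2) = 0x48228
s_6 = InvRound(s_5, k_1) = 0xAC254
s_7 = InvRound(s_6, k_0) = 0x5C930

0x5C930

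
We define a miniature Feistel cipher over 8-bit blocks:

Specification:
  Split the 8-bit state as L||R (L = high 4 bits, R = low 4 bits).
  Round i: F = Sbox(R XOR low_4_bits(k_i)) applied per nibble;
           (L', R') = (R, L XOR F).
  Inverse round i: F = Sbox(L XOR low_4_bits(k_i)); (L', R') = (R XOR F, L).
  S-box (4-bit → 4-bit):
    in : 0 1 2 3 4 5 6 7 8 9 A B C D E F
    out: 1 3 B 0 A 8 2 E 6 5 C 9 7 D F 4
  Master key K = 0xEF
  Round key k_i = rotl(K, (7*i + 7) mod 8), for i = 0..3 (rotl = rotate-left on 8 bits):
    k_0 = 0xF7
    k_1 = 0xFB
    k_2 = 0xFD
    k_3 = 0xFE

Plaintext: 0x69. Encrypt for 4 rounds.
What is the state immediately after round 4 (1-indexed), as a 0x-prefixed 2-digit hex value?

s_0 = plaintext = 0x69
s_1 = Round(s_0, k_0) = 0x99
s_2 = Round(s_1, k_1) = 0x92
s_3 = Round(s_2, k_2) = 0x2D
s_4 = Round(s_3, k_3) = 0xD2

0xD2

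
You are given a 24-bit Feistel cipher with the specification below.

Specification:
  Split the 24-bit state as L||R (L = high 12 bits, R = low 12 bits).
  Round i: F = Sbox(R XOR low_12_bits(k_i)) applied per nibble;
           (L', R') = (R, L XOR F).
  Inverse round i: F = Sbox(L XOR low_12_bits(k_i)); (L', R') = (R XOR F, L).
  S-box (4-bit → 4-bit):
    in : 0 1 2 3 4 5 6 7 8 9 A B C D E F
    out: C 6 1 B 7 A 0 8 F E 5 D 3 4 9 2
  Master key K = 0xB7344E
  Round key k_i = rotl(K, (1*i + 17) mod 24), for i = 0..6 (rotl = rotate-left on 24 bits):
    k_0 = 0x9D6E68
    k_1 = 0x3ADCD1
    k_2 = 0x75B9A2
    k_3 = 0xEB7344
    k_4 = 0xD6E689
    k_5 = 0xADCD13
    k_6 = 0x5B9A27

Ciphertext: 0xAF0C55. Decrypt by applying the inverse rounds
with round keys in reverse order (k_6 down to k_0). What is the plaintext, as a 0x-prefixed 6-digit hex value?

0xFFAAA3

s_0 = ciphertext = 0xAF0C55
s_1 = InvRound(s_0, k_6) = 0x01DAF0
s_2 = InvRound(s_1, k_5) = 0xE3901D
s_3 = InvRound(s_2, k_4) = 0xFC1E39
s_4 = InvRound(s_3, k_3) = 0xDC3FC1
s_5 = InvRound(s_4, k_2) = 0x8C7DC3
s_6 = InvRound(s_5, k_1) = 0xAA38C7
s_7 = InvRound(s_6, k_0) = 0xFFAAA3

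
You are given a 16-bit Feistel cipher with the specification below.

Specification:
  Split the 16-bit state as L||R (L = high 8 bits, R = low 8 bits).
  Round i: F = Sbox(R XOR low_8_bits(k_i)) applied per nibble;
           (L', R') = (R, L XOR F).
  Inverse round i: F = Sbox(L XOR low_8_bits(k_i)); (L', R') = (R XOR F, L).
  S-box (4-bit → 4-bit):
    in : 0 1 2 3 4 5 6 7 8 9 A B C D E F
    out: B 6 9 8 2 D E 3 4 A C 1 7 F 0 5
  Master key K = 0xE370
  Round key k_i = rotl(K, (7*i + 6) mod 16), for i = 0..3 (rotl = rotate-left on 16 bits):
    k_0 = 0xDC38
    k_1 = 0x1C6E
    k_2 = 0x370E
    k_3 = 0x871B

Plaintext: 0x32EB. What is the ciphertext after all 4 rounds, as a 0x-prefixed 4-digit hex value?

s_0 = plaintext = 0x32EB
s_1 = Round(s_0, k_0) = 0xEBCA
s_2 = Round(s_1, k_1) = 0xCA29
s_3 = Round(s_2, k_2) = 0x2959
s_4 = Round(s_3, k_3) = 0x5900

0x5900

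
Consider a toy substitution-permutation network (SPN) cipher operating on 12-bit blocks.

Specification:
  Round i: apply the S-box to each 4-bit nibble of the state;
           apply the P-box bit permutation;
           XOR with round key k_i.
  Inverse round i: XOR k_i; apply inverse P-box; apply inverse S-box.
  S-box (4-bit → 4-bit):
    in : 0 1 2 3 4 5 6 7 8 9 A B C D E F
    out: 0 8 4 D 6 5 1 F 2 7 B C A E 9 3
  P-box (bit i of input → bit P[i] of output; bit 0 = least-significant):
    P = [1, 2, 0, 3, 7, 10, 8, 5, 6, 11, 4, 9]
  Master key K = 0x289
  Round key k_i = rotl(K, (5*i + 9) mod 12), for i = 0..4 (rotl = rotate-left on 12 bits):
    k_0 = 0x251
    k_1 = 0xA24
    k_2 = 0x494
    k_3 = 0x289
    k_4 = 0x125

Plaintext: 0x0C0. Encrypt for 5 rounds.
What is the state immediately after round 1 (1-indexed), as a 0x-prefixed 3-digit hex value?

s_0 = plaintext = 0x0C0
s_1 = Round(s_0, k_0) = 0x671
s_2 = Round(s_1, k_1) = 0xFCC
s_3 = Round(s_2, k_2) = 0x8F8
s_4 = Round(s_3, k_3) = 0xE0D
s_5 = Round(s_4, k_4) = 0x368

0x671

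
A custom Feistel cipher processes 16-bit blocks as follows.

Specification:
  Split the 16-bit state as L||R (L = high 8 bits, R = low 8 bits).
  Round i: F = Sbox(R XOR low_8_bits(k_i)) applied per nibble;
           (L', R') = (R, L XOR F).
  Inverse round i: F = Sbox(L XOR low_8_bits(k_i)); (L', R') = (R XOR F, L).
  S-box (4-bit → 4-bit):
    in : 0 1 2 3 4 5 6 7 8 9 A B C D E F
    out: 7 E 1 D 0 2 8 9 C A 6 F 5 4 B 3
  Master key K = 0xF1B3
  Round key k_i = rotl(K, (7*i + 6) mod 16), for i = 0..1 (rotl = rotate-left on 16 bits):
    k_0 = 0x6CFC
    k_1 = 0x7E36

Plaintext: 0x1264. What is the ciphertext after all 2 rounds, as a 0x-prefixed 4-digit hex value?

s_0 = plaintext = 0x1264
s_1 = Round(s_0, k_0) = 0x64BE
s_2 = Round(s_1, k_1) = 0xBEA8

0xBEA8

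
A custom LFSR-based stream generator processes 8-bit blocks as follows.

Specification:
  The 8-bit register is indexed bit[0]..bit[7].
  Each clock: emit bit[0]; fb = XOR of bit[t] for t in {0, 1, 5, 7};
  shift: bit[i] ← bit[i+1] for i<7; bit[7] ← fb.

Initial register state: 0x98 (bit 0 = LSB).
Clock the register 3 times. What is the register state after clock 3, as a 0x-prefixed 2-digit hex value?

0xF3

reg_0 = 0x98
clock 1: out=0, reg = 0xCC
clock 2: out=0, reg = 0xE6
clock 3: out=0, reg = 0xF3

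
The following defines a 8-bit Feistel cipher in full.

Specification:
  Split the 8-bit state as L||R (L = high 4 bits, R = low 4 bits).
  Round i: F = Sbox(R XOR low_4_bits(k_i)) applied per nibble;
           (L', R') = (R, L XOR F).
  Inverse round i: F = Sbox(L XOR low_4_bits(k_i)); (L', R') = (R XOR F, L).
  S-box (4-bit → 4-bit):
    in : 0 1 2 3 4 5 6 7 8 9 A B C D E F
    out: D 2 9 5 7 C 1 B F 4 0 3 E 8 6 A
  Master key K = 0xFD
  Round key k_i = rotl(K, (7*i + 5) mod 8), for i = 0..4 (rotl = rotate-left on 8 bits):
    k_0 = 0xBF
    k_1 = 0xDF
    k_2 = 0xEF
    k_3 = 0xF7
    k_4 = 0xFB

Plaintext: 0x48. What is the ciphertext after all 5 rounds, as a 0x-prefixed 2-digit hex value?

0xAD

s_0 = plaintext = 0x48
s_1 = Round(s_0, k_0) = 0x8F
s_2 = Round(s_1, k_1) = 0xF5
s_3 = Round(s_2, k_2) = 0x5F
s_4 = Round(s_3, k_3) = 0xFA
s_5 = Round(s_4, k_4) = 0xAD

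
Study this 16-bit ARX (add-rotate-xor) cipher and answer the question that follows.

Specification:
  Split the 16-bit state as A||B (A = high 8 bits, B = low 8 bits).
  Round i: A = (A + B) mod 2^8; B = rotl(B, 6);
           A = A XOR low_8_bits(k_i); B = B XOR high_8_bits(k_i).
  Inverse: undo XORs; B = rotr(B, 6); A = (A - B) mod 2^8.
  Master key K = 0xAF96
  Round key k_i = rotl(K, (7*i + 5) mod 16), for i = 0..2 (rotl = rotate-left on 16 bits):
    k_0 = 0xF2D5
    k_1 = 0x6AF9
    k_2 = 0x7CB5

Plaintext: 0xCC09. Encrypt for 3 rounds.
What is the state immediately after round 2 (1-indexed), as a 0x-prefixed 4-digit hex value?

s_0 = plaintext = 0xCC09
s_1 = Round(s_0, k_0) = 0x00B0
s_2 = Round(s_1, k_1) = 0x4946
s_3 = Round(s_2, k_2) = 0x3AED

0x4946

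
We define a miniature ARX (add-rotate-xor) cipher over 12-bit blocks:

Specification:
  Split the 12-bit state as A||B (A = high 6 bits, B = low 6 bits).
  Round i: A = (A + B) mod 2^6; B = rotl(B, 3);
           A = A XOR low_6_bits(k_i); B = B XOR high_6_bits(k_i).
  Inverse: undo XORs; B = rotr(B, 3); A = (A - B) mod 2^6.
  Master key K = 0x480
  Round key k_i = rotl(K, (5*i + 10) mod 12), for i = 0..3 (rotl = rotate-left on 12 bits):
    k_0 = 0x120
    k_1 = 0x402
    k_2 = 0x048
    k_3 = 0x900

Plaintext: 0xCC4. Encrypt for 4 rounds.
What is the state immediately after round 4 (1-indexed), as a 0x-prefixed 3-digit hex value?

s_0 = plaintext = 0xCC4
s_1 = Round(s_0, k_0) = 0x5E4
s_2 = Round(s_1, k_1) = 0xE74
s_3 = Round(s_2, k_2) = 0x967
s_4 = Round(s_3, k_3) = 0x318

0x318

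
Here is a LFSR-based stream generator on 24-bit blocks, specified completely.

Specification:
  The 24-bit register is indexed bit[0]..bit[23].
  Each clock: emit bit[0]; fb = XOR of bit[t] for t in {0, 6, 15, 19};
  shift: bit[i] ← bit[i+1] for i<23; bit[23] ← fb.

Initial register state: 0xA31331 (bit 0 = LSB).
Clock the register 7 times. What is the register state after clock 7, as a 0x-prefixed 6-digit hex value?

reg_0 = 0xA31331
clock 1: out=1, reg = 0xD18998
clock 2: out=0, reg = 0xE8C4CC
clock 3: out=0, reg = 0xF46266
clock 4: out=0, reg = 0xFA3133
clock 5: out=1, reg = 0x7D1899
clock 6: out=1, reg = 0x3E8C4C
clock 7: out=0, reg = 0x9F4626

0x9F4626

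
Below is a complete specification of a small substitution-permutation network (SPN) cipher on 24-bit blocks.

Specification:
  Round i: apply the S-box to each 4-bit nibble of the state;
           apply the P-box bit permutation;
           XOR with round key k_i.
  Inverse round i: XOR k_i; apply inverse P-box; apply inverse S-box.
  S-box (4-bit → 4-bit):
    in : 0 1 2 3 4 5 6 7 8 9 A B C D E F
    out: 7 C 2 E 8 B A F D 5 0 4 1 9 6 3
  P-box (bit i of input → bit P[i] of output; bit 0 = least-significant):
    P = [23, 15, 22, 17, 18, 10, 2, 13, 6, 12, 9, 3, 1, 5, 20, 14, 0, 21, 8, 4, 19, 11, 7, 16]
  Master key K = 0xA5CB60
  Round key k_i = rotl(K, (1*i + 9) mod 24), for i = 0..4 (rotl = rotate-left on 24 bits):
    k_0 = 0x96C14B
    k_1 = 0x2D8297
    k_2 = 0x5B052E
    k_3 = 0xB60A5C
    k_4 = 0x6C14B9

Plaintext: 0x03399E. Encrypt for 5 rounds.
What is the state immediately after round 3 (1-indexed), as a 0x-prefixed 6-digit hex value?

0x092199

s_0 = plaintext = 0x03399E
s_1 = Round(s_0, k_0) = 0xEA0ABF
s_2 = Round(s_1, k_1) = 0xBD0A31
s_3 = Round(s_2, k_2) = 0x092199
s_4 = Round(s_3, k_3) = 0x7A01F1
s_5 = Round(s_4, k_4) = 0x331A13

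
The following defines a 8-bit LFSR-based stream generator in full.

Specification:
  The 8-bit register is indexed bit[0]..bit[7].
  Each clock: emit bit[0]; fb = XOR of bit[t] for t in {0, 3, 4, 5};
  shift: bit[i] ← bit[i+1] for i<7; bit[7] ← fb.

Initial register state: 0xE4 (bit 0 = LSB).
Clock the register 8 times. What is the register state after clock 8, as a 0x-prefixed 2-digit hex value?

reg_0 = 0xE4
clock 1: out=0, reg = 0xF2
clock 2: out=0, reg = 0x79
clock 3: out=1, reg = 0x3C
clock 4: out=0, reg = 0x9E
clock 5: out=0, reg = 0x4F
clock 6: out=1, reg = 0x27
clock 7: out=1, reg = 0x13
clock 8: out=1, reg = 0x09

0x09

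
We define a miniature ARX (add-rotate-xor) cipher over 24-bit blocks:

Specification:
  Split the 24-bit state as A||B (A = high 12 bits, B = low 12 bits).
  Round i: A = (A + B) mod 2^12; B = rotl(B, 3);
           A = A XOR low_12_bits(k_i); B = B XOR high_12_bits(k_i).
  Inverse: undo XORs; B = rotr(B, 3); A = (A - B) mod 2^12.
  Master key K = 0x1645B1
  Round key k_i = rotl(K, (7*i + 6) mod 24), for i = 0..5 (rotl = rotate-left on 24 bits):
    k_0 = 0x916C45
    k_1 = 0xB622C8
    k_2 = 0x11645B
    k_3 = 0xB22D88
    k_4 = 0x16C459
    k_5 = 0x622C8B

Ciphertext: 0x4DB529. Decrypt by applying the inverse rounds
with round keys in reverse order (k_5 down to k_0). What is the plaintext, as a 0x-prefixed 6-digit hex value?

s_0 = ciphertext = 0x4DB529
s_1 = InvRound(s_0, k_5) = 0x1EF661
s_2 = InvRound(s_1, k_4) = 0xAD5AE1
s_3 = InvRound(s_2, k_3) = 0x125638
s_4 = InvRound(s_3, k_2) = 0x899CE5
s_5 = InvRound(s_4, k_1) = 0xB61EF0
s_6 = InvRound(s_5, k_0) = 0xA28CFC

0xA28CFC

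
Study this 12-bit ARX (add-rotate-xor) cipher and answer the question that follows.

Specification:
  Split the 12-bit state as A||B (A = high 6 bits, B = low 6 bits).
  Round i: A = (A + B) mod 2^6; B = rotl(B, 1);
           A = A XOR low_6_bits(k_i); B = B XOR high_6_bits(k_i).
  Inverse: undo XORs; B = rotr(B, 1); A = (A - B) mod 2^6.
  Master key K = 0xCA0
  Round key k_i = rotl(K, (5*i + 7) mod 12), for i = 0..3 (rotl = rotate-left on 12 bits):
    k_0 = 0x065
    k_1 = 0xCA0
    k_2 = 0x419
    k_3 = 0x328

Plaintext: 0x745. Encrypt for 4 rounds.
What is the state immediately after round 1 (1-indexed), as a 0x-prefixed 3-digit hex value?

s_0 = plaintext = 0x745
s_1 = Round(s_0, k_0) = 0x1CB
s_2 = Round(s_1, k_1) = 0xCA4
s_3 = Round(s_2, k_2) = 0x3D9
s_4 = Round(s_3, k_3) = 0x03E

0x1CB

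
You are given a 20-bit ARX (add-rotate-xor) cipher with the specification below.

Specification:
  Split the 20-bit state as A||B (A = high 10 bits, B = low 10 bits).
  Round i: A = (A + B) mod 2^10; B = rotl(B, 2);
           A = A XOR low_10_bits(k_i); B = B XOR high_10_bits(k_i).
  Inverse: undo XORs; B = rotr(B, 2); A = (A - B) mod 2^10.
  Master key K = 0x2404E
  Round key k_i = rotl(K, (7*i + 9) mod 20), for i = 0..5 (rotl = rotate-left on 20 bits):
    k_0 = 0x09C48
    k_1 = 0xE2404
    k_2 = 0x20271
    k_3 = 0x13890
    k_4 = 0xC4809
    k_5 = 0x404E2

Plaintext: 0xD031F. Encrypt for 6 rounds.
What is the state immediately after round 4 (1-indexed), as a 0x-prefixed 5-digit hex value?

0xB6CD5

s_0 = plaintext = 0xD031F
s_1 = Round(s_0, k_0) = 0x85C58
s_2 = Round(s_1, k_1) = 0x9AEE9
s_3 = Round(s_2, k_2) = 0xC9726
s_4 = Round(s_3, k_3) = 0xB6CD5
s_5 = Round(s_4, k_4) = 0xEE446
s_6 = Round(s_5, k_5) = 0xC7419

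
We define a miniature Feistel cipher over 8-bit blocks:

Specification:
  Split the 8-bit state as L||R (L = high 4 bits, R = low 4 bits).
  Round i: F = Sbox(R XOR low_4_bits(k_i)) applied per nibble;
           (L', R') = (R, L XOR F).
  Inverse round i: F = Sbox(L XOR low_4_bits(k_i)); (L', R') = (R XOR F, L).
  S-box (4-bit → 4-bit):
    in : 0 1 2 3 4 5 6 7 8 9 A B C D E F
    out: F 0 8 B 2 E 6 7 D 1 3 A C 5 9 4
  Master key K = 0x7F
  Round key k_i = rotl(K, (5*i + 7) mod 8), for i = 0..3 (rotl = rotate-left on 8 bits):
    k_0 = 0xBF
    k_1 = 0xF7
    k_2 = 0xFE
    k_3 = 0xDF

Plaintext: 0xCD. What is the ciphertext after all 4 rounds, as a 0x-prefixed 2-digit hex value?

0x90

s_0 = plaintext = 0xCD
s_1 = Round(s_0, k_0) = 0xD4
s_2 = Round(s_1, k_1) = 0x46
s_3 = Round(s_2, k_2) = 0x69
s_4 = Round(s_3, k_3) = 0x90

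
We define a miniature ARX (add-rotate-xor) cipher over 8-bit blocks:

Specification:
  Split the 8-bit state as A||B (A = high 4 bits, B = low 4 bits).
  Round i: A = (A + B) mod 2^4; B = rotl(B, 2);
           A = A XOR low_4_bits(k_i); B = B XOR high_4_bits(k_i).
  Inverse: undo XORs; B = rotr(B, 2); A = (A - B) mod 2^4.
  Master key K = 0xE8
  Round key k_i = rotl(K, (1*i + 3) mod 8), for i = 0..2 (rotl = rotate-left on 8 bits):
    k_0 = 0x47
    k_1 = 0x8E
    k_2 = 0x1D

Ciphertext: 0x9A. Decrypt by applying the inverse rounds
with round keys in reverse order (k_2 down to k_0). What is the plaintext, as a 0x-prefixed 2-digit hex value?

s_0 = ciphertext = 0x9A
s_1 = InvRound(s_0, k_2) = 0x6E
s_2 = InvRound(s_1, k_1) = 0xF9
s_3 = InvRound(s_2, k_0) = 0x17

0x17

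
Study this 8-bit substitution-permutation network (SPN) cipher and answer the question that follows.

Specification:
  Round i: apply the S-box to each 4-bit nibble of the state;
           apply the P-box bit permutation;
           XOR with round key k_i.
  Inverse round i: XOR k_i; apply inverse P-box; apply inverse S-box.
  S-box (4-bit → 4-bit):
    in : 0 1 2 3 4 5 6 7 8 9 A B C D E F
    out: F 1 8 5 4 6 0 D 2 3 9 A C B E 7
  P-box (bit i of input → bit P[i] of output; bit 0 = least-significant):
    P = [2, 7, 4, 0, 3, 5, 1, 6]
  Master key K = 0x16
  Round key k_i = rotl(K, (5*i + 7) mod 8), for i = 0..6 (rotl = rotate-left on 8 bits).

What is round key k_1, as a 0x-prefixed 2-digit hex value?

K = 0x16
k_0 = rotl(K, (5*0+7) mod 8) = rotl(K, 7) = 0x0B
k_1 = rotl(K, (5*1+7) mod 8) = rotl(K, 4) = 0x61

0x61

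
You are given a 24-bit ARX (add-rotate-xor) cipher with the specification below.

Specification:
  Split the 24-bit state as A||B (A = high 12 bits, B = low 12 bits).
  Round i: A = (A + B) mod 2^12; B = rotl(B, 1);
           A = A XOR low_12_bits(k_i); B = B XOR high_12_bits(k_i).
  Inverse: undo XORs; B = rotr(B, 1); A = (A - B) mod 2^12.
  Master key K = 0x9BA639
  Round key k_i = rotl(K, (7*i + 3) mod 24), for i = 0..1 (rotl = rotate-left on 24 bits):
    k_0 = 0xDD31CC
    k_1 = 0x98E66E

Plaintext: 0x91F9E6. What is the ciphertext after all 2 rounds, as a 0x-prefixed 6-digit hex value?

s_0 = plaintext = 0x91F9E6
s_1 = Round(s_0, k_0) = 0x2C9E1E
s_2 = Round(s_1, k_1) = 0x6895B3

0x6895B3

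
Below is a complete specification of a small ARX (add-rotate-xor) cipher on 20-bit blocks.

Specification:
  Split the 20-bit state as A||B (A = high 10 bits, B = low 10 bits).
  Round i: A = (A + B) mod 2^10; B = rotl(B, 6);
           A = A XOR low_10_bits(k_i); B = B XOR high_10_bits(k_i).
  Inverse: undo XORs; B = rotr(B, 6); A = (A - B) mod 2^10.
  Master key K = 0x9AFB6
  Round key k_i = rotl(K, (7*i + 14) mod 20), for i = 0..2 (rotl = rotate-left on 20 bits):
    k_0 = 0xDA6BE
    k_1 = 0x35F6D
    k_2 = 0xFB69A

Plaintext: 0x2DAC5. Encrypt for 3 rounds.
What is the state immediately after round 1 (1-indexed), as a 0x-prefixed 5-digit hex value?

s_0 = plaintext = 0x2DAC5
s_1 = Round(s_0, k_0) = 0x71605
s_2 = Round(s_1, k_1) = 0x29DB7
s_3 = Round(s_2, k_2) = 0x31236

0x71605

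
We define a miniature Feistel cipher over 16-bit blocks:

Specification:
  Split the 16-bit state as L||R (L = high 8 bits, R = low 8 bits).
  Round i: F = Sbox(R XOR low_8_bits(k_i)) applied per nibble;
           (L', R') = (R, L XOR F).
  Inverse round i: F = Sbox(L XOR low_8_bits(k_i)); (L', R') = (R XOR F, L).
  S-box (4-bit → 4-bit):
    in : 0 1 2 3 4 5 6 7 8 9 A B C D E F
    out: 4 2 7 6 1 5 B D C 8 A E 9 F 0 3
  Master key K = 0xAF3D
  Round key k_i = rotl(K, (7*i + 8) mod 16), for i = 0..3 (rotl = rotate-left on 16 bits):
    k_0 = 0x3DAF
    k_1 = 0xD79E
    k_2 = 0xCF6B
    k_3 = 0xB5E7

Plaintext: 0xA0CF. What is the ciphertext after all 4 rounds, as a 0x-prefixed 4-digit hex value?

s_0 = plaintext = 0xA0CF
s_1 = Round(s_0, k_0) = 0xCF14
s_2 = Round(s_1, k_1) = 0x1405
s_3 = Round(s_2, k_2) = 0x05A4
s_4 = Round(s_3, k_3) = 0xA413

0xA413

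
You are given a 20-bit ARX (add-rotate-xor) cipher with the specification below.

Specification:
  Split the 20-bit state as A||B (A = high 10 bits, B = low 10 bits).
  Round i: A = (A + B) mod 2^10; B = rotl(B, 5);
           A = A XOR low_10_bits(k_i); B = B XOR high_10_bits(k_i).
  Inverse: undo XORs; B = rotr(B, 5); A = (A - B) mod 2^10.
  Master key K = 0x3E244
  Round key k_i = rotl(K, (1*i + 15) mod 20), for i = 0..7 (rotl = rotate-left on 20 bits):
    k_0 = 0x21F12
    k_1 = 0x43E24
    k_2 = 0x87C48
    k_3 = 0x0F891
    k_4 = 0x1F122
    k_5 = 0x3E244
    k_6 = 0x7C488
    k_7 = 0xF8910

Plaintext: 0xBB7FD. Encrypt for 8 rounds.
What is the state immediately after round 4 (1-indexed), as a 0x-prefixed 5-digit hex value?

0xA81D8

s_0 = plaintext = 0xBB7FD
s_1 = Round(s_0, k_0) = 0x7E338
s_2 = Round(s_1, k_1) = 0xC5216
s_3 = Round(s_2, k_2) = 0x588CF
s_4 = Round(s_3, k_3) = 0xA81D8
s_5 = Round(s_4, k_4) = 0x56B72
s_6 = Round(s_5, k_5) = 0xA22A3
s_7 = Round(s_6, k_6) = 0x68D84
s_8 = Round(s_7, k_7) = 0x8DF6E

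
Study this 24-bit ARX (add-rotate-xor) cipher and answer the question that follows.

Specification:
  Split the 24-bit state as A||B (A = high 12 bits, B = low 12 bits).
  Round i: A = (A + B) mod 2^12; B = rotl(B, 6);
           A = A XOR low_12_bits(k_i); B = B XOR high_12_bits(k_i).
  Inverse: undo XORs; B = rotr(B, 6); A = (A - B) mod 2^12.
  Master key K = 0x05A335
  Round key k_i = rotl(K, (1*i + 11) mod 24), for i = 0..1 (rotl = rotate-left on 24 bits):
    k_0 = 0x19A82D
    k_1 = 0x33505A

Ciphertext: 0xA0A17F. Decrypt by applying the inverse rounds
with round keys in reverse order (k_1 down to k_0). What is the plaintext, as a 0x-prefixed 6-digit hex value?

0xB1E4CC

s_0 = ciphertext = 0xA0A17F
s_1 = InvRound(s_0, k_1) = 0x7C7289
s_2 = InvRound(s_1, k_0) = 0xB1E4CC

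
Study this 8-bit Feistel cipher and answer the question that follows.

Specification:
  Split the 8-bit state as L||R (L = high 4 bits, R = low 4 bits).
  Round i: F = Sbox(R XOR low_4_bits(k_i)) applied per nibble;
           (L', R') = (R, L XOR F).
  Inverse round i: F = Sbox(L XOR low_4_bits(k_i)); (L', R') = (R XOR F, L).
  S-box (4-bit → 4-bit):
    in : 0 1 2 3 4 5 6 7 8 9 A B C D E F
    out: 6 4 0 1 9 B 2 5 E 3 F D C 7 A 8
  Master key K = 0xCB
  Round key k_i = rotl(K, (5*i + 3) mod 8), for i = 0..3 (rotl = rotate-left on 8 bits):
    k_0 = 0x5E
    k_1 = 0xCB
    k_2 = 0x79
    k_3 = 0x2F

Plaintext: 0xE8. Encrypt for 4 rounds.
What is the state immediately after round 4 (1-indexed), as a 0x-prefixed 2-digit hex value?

0x52

s_0 = plaintext = 0xE8
s_1 = Round(s_0, k_0) = 0x8C
s_2 = Round(s_1, k_1) = 0xCD
s_3 = Round(s_2, k_2) = 0xD5
s_4 = Round(s_3, k_3) = 0x52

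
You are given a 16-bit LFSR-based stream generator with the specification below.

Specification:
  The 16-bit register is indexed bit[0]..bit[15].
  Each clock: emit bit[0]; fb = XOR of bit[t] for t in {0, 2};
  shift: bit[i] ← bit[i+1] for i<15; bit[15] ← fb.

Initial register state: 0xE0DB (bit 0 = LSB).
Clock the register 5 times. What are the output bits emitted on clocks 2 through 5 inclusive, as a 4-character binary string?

reg_0 = 0xE0DB
clock 1: out=1, reg = 0xF06D
clock 2: out=1, reg = 0x7836
clock 3: out=0, reg = 0xBC1B
clock 4: out=1, reg = 0xDE0D
clock 5: out=1, reg = 0x6F06

1011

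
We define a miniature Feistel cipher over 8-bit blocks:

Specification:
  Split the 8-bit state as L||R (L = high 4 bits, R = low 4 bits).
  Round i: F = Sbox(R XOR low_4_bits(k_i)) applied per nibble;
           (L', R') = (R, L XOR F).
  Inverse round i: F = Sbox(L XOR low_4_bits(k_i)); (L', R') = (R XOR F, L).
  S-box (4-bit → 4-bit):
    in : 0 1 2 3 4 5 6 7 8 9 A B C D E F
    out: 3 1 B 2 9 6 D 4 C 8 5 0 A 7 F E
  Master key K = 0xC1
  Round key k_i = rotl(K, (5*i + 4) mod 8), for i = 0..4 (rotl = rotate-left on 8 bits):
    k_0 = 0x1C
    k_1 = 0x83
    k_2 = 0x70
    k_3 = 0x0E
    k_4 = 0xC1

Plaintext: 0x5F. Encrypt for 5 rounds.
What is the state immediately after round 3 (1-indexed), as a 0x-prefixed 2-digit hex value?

s_0 = plaintext = 0x5F
s_1 = Round(s_0, k_0) = 0xF7
s_2 = Round(s_1, k_1) = 0x76
s_3 = Round(s_2, k_2) = 0x6A
s_4 = Round(s_3, k_3) = 0xAF
s_5 = Round(s_4, k_4) = 0xF5

0x6A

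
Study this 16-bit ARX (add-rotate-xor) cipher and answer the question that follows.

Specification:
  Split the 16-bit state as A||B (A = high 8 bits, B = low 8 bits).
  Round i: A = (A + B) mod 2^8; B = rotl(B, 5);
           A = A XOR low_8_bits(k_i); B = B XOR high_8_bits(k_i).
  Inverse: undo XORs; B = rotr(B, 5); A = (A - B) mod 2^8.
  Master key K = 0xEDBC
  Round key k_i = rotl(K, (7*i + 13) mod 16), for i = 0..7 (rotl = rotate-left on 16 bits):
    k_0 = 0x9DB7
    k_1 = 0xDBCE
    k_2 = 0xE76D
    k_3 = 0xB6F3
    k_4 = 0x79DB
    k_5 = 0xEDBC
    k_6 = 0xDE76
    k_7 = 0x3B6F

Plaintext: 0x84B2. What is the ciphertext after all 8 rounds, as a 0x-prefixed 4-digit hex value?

0x8DE7

s_0 = plaintext = 0x84B2
s_1 = Round(s_0, k_0) = 0x81CB
s_2 = Round(s_1, k_1) = 0x82A2
s_3 = Round(s_2, k_2) = 0x49B3
s_4 = Round(s_3, k_3) = 0x0FC0
s_5 = Round(s_4, k_4) = 0x1461
s_6 = Round(s_5, k_5) = 0xC9C1
s_7 = Round(s_6, k_6) = 0xFCE6
s_8 = Round(s_7, k_7) = 0x8DE7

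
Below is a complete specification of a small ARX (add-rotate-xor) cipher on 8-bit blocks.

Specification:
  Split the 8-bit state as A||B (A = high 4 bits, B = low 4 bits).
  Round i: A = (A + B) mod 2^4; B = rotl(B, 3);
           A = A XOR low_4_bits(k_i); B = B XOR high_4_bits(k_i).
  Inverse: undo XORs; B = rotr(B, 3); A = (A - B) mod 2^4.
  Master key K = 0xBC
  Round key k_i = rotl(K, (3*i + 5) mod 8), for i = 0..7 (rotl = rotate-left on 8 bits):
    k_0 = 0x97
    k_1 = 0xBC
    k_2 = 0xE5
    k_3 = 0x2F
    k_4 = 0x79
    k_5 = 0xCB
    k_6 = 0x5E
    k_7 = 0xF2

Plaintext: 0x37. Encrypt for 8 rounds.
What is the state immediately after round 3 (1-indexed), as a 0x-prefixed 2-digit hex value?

0x8B

s_0 = plaintext = 0x37
s_1 = Round(s_0, k_0) = 0xD2
s_2 = Round(s_1, k_1) = 0x3A
s_3 = Round(s_2, k_2) = 0x8B
s_4 = Round(s_3, k_3) = 0xCF
s_5 = Round(s_4, k_4) = 0x28
s_6 = Round(s_5, k_5) = 0x18
s_7 = Round(s_6, k_6) = 0x71
s_8 = Round(s_7, k_7) = 0xA7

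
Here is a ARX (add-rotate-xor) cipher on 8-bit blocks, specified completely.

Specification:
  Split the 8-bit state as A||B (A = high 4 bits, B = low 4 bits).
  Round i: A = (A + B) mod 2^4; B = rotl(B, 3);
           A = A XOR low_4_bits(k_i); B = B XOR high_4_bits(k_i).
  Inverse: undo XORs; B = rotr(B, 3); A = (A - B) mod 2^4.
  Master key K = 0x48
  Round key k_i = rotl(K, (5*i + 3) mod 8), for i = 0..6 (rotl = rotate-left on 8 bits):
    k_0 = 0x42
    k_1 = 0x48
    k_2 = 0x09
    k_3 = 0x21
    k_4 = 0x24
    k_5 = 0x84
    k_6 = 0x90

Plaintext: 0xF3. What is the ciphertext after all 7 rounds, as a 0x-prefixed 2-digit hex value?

0x34

s_0 = plaintext = 0xF3
s_1 = Round(s_0, k_0) = 0x0D
s_2 = Round(s_1, k_1) = 0x5A
s_3 = Round(s_2, k_2) = 0x65
s_4 = Round(s_3, k_3) = 0xA8
s_5 = Round(s_4, k_4) = 0x66
s_6 = Round(s_5, k_5) = 0x8B
s_7 = Round(s_6, k_6) = 0x34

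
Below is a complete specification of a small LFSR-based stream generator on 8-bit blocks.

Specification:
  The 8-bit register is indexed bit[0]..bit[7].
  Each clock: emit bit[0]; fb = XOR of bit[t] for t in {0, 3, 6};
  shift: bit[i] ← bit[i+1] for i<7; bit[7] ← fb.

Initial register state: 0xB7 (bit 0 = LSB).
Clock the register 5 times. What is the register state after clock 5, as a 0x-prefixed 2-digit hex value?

0xFD

reg_0 = 0xB7
clock 1: out=1, reg = 0xDB
clock 2: out=1, reg = 0xED
clock 3: out=1, reg = 0xF6
clock 4: out=0, reg = 0xFB
clock 5: out=1, reg = 0xFD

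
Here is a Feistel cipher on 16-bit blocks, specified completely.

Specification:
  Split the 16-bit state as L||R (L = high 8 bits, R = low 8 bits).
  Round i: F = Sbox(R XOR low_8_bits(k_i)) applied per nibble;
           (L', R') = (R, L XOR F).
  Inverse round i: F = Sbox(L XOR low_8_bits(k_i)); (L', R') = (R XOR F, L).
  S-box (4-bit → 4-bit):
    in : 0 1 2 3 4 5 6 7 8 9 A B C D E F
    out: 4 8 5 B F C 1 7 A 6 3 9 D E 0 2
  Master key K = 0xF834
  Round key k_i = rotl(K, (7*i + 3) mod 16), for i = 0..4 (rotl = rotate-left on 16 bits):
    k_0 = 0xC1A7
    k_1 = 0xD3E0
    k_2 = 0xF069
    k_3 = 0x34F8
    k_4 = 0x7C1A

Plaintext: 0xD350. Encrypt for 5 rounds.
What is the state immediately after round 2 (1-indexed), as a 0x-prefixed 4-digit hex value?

s_0 = plaintext = 0xD350
s_1 = Round(s_0, k_0) = 0x50F4
s_2 = Round(s_1, k_1) = 0xF4DF
s_3 = Round(s_2, k_2) = 0xDF65
s_4 = Round(s_3, k_3) = 0x65B1
s_5 = Round(s_4, k_4) = 0xB15C

0xF4DF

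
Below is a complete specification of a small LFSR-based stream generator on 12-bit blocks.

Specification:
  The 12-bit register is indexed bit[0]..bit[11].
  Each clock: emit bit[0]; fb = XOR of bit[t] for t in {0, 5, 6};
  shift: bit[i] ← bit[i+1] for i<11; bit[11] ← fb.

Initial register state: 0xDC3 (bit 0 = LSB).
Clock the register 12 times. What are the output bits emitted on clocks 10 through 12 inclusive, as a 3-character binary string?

reg_0 = 0xDC3
clock 1: out=1, reg = 0x6E1
clock 2: out=1, reg = 0xB70
clock 3: out=0, reg = 0x5B8
clock 4: out=0, reg = 0xADC
clock 5: out=0, reg = 0xD6E
clock 6: out=0, reg = 0x6B7
clock 7: out=1, reg = 0x35B
clock 8: out=1, reg = 0x1AD
clock 9: out=1, reg = 0x0D6
clock 10: out=0, reg = 0x86B
clock 11: out=1, reg = 0xC35
clock 12: out=1, reg = 0x61A

011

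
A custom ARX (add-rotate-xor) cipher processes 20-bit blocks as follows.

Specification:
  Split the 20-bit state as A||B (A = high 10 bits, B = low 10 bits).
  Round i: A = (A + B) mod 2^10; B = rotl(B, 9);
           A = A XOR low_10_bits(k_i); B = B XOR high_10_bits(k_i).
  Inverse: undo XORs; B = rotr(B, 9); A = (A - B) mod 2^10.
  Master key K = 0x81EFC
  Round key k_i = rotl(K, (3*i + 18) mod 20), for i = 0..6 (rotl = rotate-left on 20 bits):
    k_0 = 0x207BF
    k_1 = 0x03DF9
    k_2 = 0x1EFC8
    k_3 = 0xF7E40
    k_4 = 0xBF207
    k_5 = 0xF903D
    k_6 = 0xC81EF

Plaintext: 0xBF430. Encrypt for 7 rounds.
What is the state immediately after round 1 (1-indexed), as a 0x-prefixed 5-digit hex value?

0x24899

s_0 = plaintext = 0xBF430
s_1 = Round(s_0, k_0) = 0x24899
s_2 = Round(s_1, k_1) = 0x34A43
s_3 = Round(s_2, k_2) = 0x3775A
s_4 = Round(s_3, k_3) = 0x9DE72
s_5 = Round(s_4, k_4) = 0xBBBC5
s_6 = Round(s_5, k_5) = 0xA3806
s_7 = Round(s_6, k_6) = 0xDEF23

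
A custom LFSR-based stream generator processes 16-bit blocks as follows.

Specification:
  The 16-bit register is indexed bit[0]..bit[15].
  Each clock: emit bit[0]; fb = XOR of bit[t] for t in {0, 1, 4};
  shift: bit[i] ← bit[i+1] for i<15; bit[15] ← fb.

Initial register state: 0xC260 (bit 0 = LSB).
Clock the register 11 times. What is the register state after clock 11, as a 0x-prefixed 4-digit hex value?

reg_0 = 0xC260
clock 1: out=0, reg = 0x6130
clock 2: out=0, reg = 0xB098
clock 3: out=0, reg = 0xD84C
clock 4: out=0, reg = 0x6C26
clock 5: out=0, reg = 0xB613
clock 6: out=1, reg = 0xDB09
clock 7: out=1, reg = 0xED84
clock 8: out=0, reg = 0x76C2
clock 9: out=0, reg = 0xBB61
clock 10: out=1, reg = 0xDDB0
clock 11: out=0, reg = 0xEED8

0xEED8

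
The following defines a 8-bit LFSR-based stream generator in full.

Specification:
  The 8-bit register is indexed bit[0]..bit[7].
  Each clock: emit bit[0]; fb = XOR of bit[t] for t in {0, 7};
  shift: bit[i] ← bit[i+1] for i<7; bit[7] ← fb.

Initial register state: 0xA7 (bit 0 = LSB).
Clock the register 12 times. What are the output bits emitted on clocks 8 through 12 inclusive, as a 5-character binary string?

reg_0 = 0xA7
clock 1: out=1, reg = 0x53
clock 2: out=1, reg = 0xA9
clock 3: out=1, reg = 0x54
clock 4: out=0, reg = 0x2A
clock 5: out=0, reg = 0x15
clock 6: out=1, reg = 0x8A
clock 7: out=0, reg = 0xC5
clock 8: out=1, reg = 0x62
clock 9: out=0, reg = 0x31
clock 10: out=1, reg = 0x98
clock 11: out=0, reg = 0xCC
clock 12: out=0, reg = 0xE6

10100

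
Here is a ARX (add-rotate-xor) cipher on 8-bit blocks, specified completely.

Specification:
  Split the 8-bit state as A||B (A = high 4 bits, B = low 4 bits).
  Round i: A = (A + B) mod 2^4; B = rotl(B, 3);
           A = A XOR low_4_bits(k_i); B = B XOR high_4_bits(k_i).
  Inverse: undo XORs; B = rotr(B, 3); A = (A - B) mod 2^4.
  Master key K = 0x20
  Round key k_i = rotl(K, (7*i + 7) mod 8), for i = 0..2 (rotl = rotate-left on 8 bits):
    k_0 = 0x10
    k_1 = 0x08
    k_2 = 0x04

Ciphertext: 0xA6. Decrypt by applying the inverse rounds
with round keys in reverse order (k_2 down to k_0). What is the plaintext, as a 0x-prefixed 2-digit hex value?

s_0 = ciphertext = 0xA6
s_1 = InvRound(s_0, k_2) = 0x2C
s_2 = InvRound(s_1, k_1) = 0x19
s_3 = InvRound(s_2, k_0) = 0x01

0x01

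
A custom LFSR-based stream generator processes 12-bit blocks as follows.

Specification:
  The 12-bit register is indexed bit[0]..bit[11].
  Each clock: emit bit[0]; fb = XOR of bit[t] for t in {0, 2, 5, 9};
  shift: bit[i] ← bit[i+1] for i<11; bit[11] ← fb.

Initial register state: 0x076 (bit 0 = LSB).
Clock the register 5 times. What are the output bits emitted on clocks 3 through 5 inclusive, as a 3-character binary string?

101

reg_0 = 0x076
clock 1: out=0, reg = 0x03B
clock 2: out=1, reg = 0x01D
clock 3: out=1, reg = 0x00E
clock 4: out=0, reg = 0x807
clock 5: out=1, reg = 0x403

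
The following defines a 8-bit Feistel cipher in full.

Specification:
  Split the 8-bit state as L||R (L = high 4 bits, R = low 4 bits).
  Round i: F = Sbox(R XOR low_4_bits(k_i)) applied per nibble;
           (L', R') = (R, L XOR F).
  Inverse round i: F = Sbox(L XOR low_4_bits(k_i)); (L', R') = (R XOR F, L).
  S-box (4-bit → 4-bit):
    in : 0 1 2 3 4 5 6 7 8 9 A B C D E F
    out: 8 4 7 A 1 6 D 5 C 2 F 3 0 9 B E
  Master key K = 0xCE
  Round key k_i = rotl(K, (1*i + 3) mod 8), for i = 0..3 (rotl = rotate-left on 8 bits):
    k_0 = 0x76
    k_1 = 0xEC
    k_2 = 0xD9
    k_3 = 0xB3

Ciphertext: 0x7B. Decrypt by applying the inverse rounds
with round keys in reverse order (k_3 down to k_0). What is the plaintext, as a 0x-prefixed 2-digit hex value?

0x1E

s_0 = ciphertext = 0x7B
s_1 = InvRound(s_0, k_3) = 0xA7
s_2 = InvRound(s_1, k_2) = 0xDA
s_3 = InvRound(s_2, k_1) = 0xED
s_4 = InvRound(s_3, k_0) = 0x1E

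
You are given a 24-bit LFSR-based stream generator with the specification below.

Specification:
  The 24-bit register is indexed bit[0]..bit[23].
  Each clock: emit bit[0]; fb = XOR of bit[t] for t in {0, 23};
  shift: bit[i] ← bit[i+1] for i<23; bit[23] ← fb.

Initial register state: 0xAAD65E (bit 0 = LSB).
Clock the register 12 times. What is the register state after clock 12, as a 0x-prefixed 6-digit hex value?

0x235AAD

reg_0 = 0xAAD65E
clock 1: out=0, reg = 0xD56B2F
clock 2: out=1, reg = 0x6AB597
clock 3: out=1, reg = 0xB55ACB
clock 4: out=1, reg = 0x5AAD65
clock 5: out=1, reg = 0xAD56B2
clock 6: out=0, reg = 0xD6AB59
clock 7: out=1, reg = 0x6B55AC
clock 8: out=0, reg = 0x35AAD6
clock 9: out=0, reg = 0x1AD56B
clock 10: out=1, reg = 0x8D6AB5
clock 11: out=1, reg = 0x46B55A
clock 12: out=0, reg = 0x235AAD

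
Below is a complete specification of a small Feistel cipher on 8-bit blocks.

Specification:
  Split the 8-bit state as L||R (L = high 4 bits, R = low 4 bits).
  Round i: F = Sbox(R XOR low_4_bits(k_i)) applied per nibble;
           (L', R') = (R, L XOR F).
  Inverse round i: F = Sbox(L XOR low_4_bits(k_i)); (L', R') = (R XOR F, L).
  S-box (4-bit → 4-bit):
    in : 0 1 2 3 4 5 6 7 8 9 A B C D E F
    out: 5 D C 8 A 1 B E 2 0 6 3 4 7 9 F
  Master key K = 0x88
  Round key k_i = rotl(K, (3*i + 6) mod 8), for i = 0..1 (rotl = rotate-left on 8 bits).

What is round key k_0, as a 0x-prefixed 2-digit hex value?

K = 0x88
k_0 = rotl(K, (3*0+6) mod 8) = rotl(K, 6) = 0x22

0x22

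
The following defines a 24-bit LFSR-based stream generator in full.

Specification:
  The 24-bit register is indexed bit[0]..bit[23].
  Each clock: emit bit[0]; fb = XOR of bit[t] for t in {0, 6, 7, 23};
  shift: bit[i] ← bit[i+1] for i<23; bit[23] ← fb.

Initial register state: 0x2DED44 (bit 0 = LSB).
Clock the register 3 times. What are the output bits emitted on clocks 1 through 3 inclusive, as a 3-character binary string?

001

reg_0 = 0x2DED44
clock 1: out=0, reg = 0x96F6A2
clock 2: out=0, reg = 0x4B7B51
clock 3: out=1, reg = 0x25BDA8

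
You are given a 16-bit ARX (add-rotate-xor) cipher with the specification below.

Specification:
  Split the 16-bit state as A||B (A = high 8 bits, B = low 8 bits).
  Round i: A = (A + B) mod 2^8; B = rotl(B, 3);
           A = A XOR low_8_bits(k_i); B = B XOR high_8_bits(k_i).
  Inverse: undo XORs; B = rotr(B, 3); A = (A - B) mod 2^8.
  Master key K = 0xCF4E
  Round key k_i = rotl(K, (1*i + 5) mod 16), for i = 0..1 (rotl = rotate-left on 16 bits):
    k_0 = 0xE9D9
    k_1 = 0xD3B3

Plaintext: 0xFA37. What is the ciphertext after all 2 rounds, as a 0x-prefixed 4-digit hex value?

s_0 = plaintext = 0xFA37
s_1 = Round(s_0, k_0) = 0xE850
s_2 = Round(s_1, k_1) = 0x8B51

0x8B51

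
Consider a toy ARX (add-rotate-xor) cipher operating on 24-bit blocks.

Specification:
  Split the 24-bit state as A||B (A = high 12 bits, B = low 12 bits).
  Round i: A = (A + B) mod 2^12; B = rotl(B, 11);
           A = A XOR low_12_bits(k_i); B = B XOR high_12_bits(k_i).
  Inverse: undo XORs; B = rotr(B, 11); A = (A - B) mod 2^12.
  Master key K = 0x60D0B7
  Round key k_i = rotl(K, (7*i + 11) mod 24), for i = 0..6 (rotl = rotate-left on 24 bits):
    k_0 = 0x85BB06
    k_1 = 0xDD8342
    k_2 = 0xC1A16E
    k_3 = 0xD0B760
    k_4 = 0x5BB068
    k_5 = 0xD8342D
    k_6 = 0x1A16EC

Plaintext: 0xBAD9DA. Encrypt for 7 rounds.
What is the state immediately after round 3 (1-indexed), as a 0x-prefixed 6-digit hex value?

s_0 = plaintext = 0xBAD9DA
s_1 = Round(s_0, k_0) = 0xE81CB6
s_2 = Round(s_1, k_1) = 0x875B83
s_3 = Round(s_2, k_2) = 0x2961DB
s_4 = Round(s_3, k_3) = 0x3115E6
s_5 = Round(s_4, k_4) = 0x89F748
s_6 = Round(s_5, k_5) = 0xBCAE27
s_7 = Round(s_6, k_6) = 0xF1DEB2

0x2961DB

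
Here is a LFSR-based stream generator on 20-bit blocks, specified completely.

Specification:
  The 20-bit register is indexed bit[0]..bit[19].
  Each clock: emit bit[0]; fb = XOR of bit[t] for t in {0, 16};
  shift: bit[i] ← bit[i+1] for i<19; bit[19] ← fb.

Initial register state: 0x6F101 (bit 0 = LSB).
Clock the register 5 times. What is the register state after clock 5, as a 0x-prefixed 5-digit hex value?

reg_0 = 0x6F101
clock 1: out=1, reg = 0xB7880
clock 2: out=0, reg = 0xDBC40
clock 3: out=0, reg = 0xEDE20
clock 4: out=0, reg = 0x76F10
clock 5: out=0, reg = 0xBB788

0xBB788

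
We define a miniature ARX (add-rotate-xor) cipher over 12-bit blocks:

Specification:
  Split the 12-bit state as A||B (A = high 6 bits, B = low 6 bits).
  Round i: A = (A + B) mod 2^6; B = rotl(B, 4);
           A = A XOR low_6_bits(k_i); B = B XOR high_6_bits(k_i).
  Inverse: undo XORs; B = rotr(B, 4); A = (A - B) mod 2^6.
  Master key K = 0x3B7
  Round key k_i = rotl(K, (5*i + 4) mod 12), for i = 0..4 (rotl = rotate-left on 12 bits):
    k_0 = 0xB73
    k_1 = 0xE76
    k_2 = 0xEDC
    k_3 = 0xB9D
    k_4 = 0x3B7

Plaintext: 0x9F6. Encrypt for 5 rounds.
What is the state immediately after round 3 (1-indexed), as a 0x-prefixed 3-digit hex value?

s_0 = plaintext = 0x9F6
s_1 = Round(s_0, k_0) = 0xB80
s_2 = Round(s_1, k_1) = 0x639
s_3 = Round(s_2, k_2) = 0x365
s_4 = Round(s_3, k_3) = 0xBF7
s_5 = Round(s_4, k_4) = 0x473

0x365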